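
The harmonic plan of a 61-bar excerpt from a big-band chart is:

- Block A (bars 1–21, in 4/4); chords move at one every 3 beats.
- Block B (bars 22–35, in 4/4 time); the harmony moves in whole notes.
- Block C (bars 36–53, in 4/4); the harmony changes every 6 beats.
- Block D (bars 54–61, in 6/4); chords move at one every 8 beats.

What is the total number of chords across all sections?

A: 21 bars × 4 beats = 84 beats; 3 beats/chord → 28 chords.
B: 14 bars × 4 beats = 56 beats; 4 beats/chord → 14 chords.
C: 18 bars × 4 beats = 72 beats; 6 beats/chord → 12 chords.
D: 8 bars × 6 beats = 48 beats; 8 beats/chord → 6 chords.
Total: 28 + 14 + 12 + 6 = 60.

60 chords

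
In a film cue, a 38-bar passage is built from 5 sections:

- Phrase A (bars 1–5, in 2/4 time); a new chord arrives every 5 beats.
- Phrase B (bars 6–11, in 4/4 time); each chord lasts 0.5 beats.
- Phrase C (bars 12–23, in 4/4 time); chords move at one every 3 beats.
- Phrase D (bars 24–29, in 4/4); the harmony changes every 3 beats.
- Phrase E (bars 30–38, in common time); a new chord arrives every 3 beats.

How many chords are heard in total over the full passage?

86 chords

A: 5·2 = 10 beats, 10/5 = 2 chords.
B: 6·4 = 24 beats, 24/0.5 = 48 chords.
C: 12·4 = 48 beats, 48/3 = 16 chords.
D: 6·4 = 24 beats, 24/3 = 8 chords.
E: 9·4 = 36 beats, 36/3 = 12 chords.
Total: 2 + 48 + 16 + 8 + 12 = 86.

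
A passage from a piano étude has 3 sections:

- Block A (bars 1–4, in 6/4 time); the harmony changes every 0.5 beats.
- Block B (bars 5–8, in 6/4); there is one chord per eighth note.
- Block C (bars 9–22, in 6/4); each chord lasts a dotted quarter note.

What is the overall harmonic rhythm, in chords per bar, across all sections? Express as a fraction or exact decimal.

A: 4 bars of 6 beats is 24 beats; at 0.5 beats each that's 48 chords.
B: 4 bars of 6 beats is 24 beats; at 0.5 beats each that's 48 chords.
C: 14 bars of 6 beats is 84 beats; at 1.5 beats each that's 56 chords.
Overall: 152 chords over 22 bars → 152/22 = 76/11 chords per bar.

76/11 chords per bar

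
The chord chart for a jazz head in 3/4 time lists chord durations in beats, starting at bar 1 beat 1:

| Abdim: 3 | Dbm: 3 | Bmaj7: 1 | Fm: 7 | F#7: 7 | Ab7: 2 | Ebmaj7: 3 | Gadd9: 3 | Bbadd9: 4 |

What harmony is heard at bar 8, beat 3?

Beat 3 of bar 8 is beat (8−1)×3 + 3 = 24 overall.
Running totals: Abdim ends at 3, Dbm ends at 6, Bmaj7 ends at 7, Fm ends at 14, F#7 ends at 21, Ab7 ends at 23, Ebmaj7 ends at 26.
Beat 24 falls within Ebmaj7.

Ebmaj7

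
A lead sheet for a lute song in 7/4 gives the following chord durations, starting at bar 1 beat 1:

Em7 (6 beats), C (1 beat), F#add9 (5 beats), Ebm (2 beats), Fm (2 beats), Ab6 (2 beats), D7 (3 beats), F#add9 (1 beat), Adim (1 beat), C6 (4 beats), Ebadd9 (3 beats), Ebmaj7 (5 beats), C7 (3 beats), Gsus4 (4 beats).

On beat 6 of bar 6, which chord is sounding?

Gsus4

Beat 6 of bar 6 is beat (6−1)×7 + 6 = 41 overall.
Running totals: Em7 ends at 6, C ends at 7, F#add9 ends at 12, Ebm ends at 14, Fm ends at 16, Ab6 ends at 18, D7 ends at 21, F#add9 ends at 22, Adim ends at 23, C6 ends at 27, Ebadd9 ends at 30, Ebmaj7 ends at 35, C7 ends at 38, Gsus4 ends at 42.
Beat 41 falls within Gsus4.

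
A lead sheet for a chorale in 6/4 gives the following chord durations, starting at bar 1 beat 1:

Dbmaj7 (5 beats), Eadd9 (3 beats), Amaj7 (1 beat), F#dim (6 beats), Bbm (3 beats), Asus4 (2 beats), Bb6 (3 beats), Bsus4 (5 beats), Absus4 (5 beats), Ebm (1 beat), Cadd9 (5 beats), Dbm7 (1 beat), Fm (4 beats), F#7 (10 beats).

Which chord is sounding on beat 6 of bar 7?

Beat 6 of bar 7 is beat (7−1)×6 + 6 = 42 overall.
Running totals: Dbmaj7 ends at 5, Eadd9 ends at 8, Amaj7 ends at 9, F#dim ends at 15, Bbm ends at 18, Asus4 ends at 20, Bb6 ends at 23, Bsus4 ends at 28, Absus4 ends at 33, Ebm ends at 34, Cadd9 ends at 39, Dbm7 ends at 40, Fm ends at 44.
Beat 42 falls within Fm.

Fm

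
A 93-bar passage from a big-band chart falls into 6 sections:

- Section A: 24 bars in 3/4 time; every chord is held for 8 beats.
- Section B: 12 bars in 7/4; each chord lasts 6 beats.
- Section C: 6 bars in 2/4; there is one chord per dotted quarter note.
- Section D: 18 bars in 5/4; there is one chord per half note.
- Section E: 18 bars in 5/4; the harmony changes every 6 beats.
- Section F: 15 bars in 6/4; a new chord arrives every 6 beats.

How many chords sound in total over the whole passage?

106 chords

A: 24·3 = 72 beats, 72/8 = 9 chords.
B: 12·7 = 84 beats, 84/6 = 14 chords.
C: 6·2 = 12 beats, 12/1.5 = 8 chords.
D: 18·5 = 90 beats, 90/2 = 45 chords.
E: 18·5 = 90 beats, 90/6 = 15 chords.
F: 15·6 = 90 beats, 90/6 = 15 chords.
Total: 9 + 14 + 8 + 45 + 15 + 15 = 106.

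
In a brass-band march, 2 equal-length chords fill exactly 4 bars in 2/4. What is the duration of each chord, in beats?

4 beats

4 bars × 2 beats/bar = 8 beats total.
8 beats ÷ 2 chords = 4 beats per chord.
(That is a whole note.)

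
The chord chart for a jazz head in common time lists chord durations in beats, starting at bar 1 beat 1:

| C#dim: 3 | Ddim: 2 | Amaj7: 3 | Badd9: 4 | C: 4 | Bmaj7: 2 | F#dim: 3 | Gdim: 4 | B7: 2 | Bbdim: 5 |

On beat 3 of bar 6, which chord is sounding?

Beat 3 of bar 6 is beat (6−1)×4 + 3 = 23 overall.
Running totals: C#dim ends at 3, Ddim ends at 5, Amaj7 ends at 8, Badd9 ends at 12, C ends at 16, Bmaj7 ends at 18, F#dim ends at 21, Gdim ends at 25.
Beat 23 falls within Gdim.

Gdim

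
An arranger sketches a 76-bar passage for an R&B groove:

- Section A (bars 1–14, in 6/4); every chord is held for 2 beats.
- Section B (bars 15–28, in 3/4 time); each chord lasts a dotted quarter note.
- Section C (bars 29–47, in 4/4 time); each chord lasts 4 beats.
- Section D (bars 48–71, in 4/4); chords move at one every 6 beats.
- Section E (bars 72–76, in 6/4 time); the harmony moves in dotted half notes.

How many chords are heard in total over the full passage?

A: 14 bars × 6 beats = 84 beats; 2 beats/chord → 42 chords.
B: 14 bars × 3 beats = 42 beats; 1.5 beats/chord → 28 chords.
C: 19 bars × 4 beats = 76 beats; 4 beats/chord → 19 chords.
D: 24 bars × 4 beats = 96 beats; 6 beats/chord → 16 chords.
E: 5 bars × 6 beats = 30 beats; 3 beats/chord → 10 chords.
Total: 42 + 28 + 19 + 16 + 10 = 115.

115 chords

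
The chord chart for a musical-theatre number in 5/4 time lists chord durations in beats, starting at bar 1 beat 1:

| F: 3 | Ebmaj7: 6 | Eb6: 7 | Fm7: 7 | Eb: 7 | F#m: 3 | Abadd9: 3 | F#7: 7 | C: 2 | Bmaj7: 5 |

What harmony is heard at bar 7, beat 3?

F#m

Beat 3 of bar 7 is beat (7−1)×5 + 3 = 33 overall.
Running totals: F ends at 3, Ebmaj7 ends at 9, Eb6 ends at 16, Fm7 ends at 23, Eb ends at 30, F#m ends at 33.
Beat 33 falls within F#m.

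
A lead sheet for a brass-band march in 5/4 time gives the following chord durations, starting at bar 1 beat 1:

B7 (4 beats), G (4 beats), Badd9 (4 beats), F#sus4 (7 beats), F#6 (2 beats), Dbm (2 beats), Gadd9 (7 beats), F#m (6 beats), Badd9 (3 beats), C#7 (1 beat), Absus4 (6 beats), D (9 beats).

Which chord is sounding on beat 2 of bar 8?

Badd9

Beat 2 of bar 8 is beat (8−1)×5 + 2 = 37 overall.
Running totals: B7 ends at 4, G ends at 8, Badd9 ends at 12, F#sus4 ends at 19, F#6 ends at 21, Dbm ends at 23, Gadd9 ends at 30, F#m ends at 36, Badd9 ends at 39.
Beat 37 falls within Badd9.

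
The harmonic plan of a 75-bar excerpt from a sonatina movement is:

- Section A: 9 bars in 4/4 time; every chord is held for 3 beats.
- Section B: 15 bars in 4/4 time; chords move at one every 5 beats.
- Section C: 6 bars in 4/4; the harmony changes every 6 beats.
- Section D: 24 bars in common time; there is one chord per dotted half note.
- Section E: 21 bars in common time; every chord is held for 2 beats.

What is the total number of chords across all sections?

102 chords

A: 9·4 = 36 beats, 36/3 = 12 chords.
B: 15·4 = 60 beats, 60/5 = 12 chords.
C: 6·4 = 24 beats, 24/6 = 4 chords.
D: 24·4 = 96 beats, 96/3 = 32 chords.
E: 21·4 = 84 beats, 84/2 = 42 chords.
Total: 12 + 12 + 4 + 32 + 42 = 102.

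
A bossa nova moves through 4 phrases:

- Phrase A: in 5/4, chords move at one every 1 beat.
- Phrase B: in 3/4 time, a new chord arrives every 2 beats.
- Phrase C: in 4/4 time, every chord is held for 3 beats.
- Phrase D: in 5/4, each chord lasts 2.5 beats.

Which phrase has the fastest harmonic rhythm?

Phrase A

A: 5 beats/bar ÷ 1 beat/chord = 5 chords/bar.
B: 3 beats/bar ÷ 2 beats/chord = 1.5 chords/bar.
C: 4 beats/bar ÷ 3 beats/chord = 4/3 chords/bar.
D: 5 beats/bar ÷ 2.5 beats/chord = 2 chords/bar.
Fastest is A at 5 chords/bar.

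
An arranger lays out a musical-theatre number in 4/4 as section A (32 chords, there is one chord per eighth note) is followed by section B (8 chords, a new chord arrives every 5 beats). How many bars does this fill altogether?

14 bars

A: 32 × 0.5 = 16 beats = 4 bars.
B: 8 × 5 = 40 beats = 10 bars.
Total: 4 + 10 = 14 bars.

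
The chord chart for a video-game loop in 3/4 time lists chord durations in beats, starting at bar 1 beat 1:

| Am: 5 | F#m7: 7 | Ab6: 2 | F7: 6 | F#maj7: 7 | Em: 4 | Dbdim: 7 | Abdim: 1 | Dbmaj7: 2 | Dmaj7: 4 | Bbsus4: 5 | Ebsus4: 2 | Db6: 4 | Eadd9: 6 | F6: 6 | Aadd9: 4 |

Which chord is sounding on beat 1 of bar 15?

Beat 1 of bar 15 is beat (15−1)×3 + 1 = 43 overall.
Running totals: Am ends at 5, F#m7 ends at 12, Ab6 ends at 14, F7 ends at 20, F#maj7 ends at 27, Em ends at 31, Dbdim ends at 38, Abdim ends at 39, Dbmaj7 ends at 41, Dmaj7 ends at 45.
Beat 43 falls within Dmaj7.

Dmaj7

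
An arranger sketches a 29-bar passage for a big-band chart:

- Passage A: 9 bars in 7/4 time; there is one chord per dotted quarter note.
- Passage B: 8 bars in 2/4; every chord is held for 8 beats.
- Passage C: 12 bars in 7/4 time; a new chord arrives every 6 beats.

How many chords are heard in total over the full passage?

58 chords

A: 9 bars × 7 beats = 63 beats; 1.5 beats/chord → 42 chords.
B: 8 bars × 2 beats = 16 beats; 8 beats/chord → 2 chords.
C: 12 bars × 7 beats = 84 beats; 6 beats/chord → 14 chords.
Total: 42 + 2 + 14 = 58.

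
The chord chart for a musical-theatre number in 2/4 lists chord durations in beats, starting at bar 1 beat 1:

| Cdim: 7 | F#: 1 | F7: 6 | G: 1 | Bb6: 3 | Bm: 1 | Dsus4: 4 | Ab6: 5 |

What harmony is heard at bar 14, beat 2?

Beat 2 of bar 14 is beat (14−1)×2 + 2 = 28 overall.
Running totals: Cdim ends at 7, F# ends at 8, F7 ends at 14, G ends at 15, Bb6 ends at 18, Bm ends at 19, Dsus4 ends at 23, Ab6 ends at 28.
Beat 28 falls within Ab6.

Ab6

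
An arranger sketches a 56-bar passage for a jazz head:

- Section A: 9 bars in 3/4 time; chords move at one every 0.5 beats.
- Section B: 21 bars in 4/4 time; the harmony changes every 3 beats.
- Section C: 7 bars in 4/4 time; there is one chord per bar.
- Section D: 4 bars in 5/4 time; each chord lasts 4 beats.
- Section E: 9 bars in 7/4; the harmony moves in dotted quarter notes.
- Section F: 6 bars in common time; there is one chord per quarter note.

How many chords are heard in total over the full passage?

A: 9 bars × 3 beats = 27 beats; 0.5 beats/chord → 54 chords.
B: 21 bars × 4 beats = 84 beats; 3 beats/chord → 28 chords.
C: 7 bars × 4 beats = 28 beats; 4 beats/chord → 7 chords.
D: 4 bars × 5 beats = 20 beats; 4 beats/chord → 5 chords.
E: 9 bars × 7 beats = 63 beats; 1.5 beats/chord → 42 chords.
F: 6 bars × 4 beats = 24 beats; 1 beat/chord → 24 chords.
Total: 54 + 28 + 7 + 5 + 42 + 24 = 160.

160 chords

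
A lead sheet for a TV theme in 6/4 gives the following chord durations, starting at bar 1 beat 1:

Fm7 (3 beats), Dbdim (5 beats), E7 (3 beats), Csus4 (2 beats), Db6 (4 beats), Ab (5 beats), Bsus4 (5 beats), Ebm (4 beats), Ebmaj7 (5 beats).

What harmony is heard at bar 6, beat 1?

Ebm

Beat 1 of bar 6 is beat (6−1)×6 + 1 = 31 overall.
Running totals: Fm7 ends at 3, Dbdim ends at 8, E7 ends at 11, Csus4 ends at 13, Db6 ends at 17, Ab ends at 22, Bsus4 ends at 27, Ebm ends at 31.
Beat 31 falls within Ebm.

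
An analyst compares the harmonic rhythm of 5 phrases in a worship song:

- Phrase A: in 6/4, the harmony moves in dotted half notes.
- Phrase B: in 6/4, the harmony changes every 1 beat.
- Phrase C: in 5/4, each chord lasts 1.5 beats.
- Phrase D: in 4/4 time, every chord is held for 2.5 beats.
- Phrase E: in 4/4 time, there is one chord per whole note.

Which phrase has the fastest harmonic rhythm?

Phrase B

A: 6/3 = 2 chords/bar.
B: 6/1 = 6 chords/bar.
C: 5/1.5 = 10/3 chords/bar.
D: 4/2.5 = 1.6 chords/bar.
E: 4/4 = 1 chord/bar.
Fastest is B at 6 chords/bar.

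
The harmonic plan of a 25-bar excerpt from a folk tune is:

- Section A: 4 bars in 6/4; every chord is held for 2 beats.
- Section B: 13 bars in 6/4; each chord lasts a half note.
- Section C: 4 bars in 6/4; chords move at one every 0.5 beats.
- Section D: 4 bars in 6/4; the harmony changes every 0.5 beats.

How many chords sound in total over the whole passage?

A: 4·6 = 24 beats, 24/2 = 12 chords.
B: 13·6 = 78 beats, 78/2 = 39 chords.
C: 4·6 = 24 beats, 24/0.5 = 48 chords.
D: 4·6 = 24 beats, 24/0.5 = 48 chords.
Total: 12 + 39 + 48 + 48 = 147.

147 chords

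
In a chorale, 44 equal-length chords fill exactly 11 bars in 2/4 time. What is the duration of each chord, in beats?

0.5 beats

11 bars × 2 beats/bar = 22 beats total.
22 beats ÷ 44 chords = 0.5 beats per chord.
(That is an eighth note.)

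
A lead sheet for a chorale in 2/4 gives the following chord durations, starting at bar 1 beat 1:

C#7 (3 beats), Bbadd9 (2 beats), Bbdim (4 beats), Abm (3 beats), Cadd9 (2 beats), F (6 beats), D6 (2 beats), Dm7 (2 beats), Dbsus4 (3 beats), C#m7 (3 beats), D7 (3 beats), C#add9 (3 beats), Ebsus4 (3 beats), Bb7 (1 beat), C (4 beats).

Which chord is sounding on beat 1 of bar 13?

Dbsus4

Beat 1 of bar 13 is beat (13−1)×2 + 1 = 25 overall.
Running totals: C#7 ends at 3, Bbadd9 ends at 5, Bbdim ends at 9, Abm ends at 12, Cadd9 ends at 14, F ends at 20, D6 ends at 22, Dm7 ends at 24, Dbsus4 ends at 27.
Beat 25 falls within Dbsus4.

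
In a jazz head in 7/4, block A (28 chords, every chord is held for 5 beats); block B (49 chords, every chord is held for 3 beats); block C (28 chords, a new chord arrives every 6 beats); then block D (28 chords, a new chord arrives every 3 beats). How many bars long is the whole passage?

A: 28 × 5 = 140 beats = 20 bars.
B: 49 × 3 = 147 beats = 21 bars.
C: 28 × 6 = 168 beats = 24 bars.
D: 28 × 3 = 84 beats = 12 bars.
Total: 20 + 21 + 24 + 12 = 77 bars.

77 bars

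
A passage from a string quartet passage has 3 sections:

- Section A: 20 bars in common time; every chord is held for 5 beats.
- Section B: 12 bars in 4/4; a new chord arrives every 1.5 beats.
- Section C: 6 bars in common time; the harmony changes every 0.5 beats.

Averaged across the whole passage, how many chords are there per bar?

48/19 chords per bar

A: 20 bars of 4 beats is 80 beats; at 5 beats each that's 16 chords.
B: 12 bars of 4 beats is 48 beats; at 1.5 beats each that's 32 chords.
C: 6 bars of 4 beats is 24 beats; at 0.5 beats each that's 48 chords.
Overall: 96 chords over 38 bars → 96/38 = 48/19 chords per bar.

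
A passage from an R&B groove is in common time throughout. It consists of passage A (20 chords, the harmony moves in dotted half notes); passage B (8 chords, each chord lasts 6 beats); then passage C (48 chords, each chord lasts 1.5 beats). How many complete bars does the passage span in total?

A: 20 × 3 = 60 beats = 15 bars.
B: 8 × 6 = 48 beats = 12 bars.
C: 48 × 1.5 = 72 beats = 18 bars.
Total: 15 + 12 + 18 = 45 bars.

45 bars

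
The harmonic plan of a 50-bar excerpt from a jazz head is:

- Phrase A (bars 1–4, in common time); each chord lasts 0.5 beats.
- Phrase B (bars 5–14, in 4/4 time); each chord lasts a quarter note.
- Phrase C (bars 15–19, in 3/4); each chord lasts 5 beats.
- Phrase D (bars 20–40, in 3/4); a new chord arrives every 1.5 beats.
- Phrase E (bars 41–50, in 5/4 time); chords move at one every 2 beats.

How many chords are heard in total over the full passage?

142 chords

A has 16 beats and chords last 0.5 each, so 32 chords.
B has 40 beats and chords last 1 each, so 40 chords.
C has 15 beats and chords last 5 each, so 3 chords.
D has 63 beats and chords last 1.5 each, so 42 chords.
E has 50 beats and chords last 2 each, so 25 chords.
Total: 32 + 40 + 3 + 42 + 25 = 142.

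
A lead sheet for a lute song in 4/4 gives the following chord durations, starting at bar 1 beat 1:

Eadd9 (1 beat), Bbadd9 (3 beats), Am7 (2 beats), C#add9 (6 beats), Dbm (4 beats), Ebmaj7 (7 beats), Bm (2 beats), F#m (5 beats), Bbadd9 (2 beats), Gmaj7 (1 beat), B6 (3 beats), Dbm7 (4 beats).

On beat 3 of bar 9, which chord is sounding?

Beat 3 of bar 9 is beat (9−1)×4 + 3 = 35 overall.
Running totals: Eadd9 ends at 1, Bbadd9 ends at 4, Am7 ends at 6, C#add9 ends at 12, Dbm ends at 16, Ebmaj7 ends at 23, Bm ends at 25, F#m ends at 30, Bbadd9 ends at 32, Gmaj7 ends at 33, B6 ends at 36.
Beat 35 falls within B6.

B6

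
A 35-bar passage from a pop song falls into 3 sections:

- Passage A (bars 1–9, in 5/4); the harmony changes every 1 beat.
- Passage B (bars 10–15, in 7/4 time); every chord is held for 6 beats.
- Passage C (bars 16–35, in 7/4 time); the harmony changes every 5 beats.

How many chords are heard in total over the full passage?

A has 45 beats and chords last 1 each, so 45 chords.
B has 42 beats and chords last 6 each, so 7 chords.
C has 140 beats and chords last 5 each, so 28 chords.
Total: 45 + 7 + 28 = 80.

80 chords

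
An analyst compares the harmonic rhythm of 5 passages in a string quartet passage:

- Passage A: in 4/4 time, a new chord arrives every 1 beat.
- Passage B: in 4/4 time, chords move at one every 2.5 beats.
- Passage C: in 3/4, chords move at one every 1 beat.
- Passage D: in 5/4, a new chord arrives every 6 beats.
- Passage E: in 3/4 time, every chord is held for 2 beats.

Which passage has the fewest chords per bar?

A: 4 beats/bar ÷ 1 beat/chord = 4 chords/bar.
B: 4 beats/bar ÷ 2.5 beats/chord = 1.6 chords/bar.
C: 3 beats/bar ÷ 1 beat/chord = 3 chords/bar.
D: 5 beats/bar ÷ 6 beats/chord = 5/6 chords/bar.
E: 3 beats/bar ÷ 2 beats/chord = 1.5 chords/bar.
Slowest is D at 5/6 chords/bar.

Passage D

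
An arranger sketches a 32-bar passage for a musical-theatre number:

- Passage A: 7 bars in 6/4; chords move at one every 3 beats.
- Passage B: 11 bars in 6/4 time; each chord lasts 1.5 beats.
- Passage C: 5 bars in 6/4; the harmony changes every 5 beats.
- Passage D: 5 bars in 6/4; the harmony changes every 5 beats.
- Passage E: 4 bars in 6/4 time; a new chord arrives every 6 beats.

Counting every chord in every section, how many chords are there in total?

A: 7·6 = 42 beats, 42/3 = 14 chords.
B: 11·6 = 66 beats, 66/1.5 = 44 chords.
C: 5·6 = 30 beats, 30/5 = 6 chords.
D: 5·6 = 30 beats, 30/5 = 6 chords.
E: 4·6 = 24 beats, 24/6 = 4 chords.
Total: 14 + 44 + 6 + 6 + 4 = 74.

74 chords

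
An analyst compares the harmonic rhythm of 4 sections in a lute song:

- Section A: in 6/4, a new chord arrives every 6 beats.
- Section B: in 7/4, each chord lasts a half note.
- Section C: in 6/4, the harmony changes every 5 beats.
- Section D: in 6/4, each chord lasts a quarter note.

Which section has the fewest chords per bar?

A: 6 beats/bar ÷ 6 beats/chord = 1 chord/bar.
B: 7 beats/bar ÷ 2 beats/chord = 3.5 chords/bar.
C: 6 beats/bar ÷ 5 beats/chord = 1.2 chords/bar.
D: 6 beats/bar ÷ 1 beat/chord = 6 chords/bar.
Slowest is A at 1 chords/bar.

Section A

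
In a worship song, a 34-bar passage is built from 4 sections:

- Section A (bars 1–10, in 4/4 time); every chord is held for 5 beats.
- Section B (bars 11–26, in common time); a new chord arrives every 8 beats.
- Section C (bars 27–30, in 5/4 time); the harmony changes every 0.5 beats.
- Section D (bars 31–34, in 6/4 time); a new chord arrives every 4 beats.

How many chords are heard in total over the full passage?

62 chords

A: 10 bars × 4 beats = 40 beats; 5 beats/chord → 8 chords.
B: 16 bars × 4 beats = 64 beats; 8 beats/chord → 8 chords.
C: 4 bars × 5 beats = 20 beats; 0.5 beats/chord → 40 chords.
D: 4 bars × 6 beats = 24 beats; 4 beats/chord → 6 chords.
Total: 8 + 8 + 40 + 6 = 62.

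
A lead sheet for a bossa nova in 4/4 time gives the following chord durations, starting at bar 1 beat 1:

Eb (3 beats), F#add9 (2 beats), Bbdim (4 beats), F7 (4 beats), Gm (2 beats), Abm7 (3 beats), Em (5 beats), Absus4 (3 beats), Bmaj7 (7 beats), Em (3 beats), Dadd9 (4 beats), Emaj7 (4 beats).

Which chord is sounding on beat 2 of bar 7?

Beat 2 of bar 7 is beat (7−1)×4 + 2 = 26 overall.
Running totals: Eb ends at 3, F#add9 ends at 5, Bbdim ends at 9, F7 ends at 13, Gm ends at 15, Abm7 ends at 18, Em ends at 23, Absus4 ends at 26.
Beat 26 falls within Absus4.

Absus4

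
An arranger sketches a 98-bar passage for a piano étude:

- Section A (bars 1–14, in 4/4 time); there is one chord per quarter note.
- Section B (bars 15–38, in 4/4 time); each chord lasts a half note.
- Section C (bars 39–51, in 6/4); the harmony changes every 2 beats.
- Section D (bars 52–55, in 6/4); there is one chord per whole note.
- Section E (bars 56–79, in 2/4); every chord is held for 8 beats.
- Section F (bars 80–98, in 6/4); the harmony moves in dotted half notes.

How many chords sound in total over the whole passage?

A has 56 beats and chords last 1 each, so 56 chords.
B has 96 beats and chords last 2 each, so 48 chords.
C has 78 beats and chords last 2 each, so 39 chords.
D has 24 beats and chords last 4 each, so 6 chords.
E has 48 beats and chords last 8 each, so 6 chords.
F has 114 beats and chords last 3 each, so 38 chords.
Total: 56 + 48 + 39 + 6 + 6 + 38 = 193.

193 chords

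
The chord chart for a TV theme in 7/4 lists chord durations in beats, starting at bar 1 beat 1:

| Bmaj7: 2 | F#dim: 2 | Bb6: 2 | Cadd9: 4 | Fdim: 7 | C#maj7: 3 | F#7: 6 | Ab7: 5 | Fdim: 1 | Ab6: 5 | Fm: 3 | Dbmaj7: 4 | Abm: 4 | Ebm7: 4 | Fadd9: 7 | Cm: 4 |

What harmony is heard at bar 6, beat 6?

Beat 6 of bar 6 is beat (6−1)×7 + 6 = 41 overall.
Running totals: Bmaj7 ends at 2, F#dim ends at 4, Bb6 ends at 6, Cadd9 ends at 10, Fdim ends at 17, C#maj7 ends at 20, F#7 ends at 26, Ab7 ends at 31, Fdim ends at 32, Ab6 ends at 37, Fm ends at 40, Dbmaj7 ends at 44.
Beat 41 falls within Dbmaj7.

Dbmaj7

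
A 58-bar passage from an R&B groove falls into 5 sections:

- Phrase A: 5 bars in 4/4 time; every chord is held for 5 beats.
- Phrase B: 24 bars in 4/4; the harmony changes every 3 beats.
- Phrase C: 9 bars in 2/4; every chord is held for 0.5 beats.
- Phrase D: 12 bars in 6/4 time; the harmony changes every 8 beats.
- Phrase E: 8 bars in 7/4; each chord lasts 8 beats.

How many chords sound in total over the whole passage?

88 chords

A: 5·4 = 20 beats, 20/5 = 4 chords.
B: 24·4 = 96 beats, 96/3 = 32 chords.
C: 9·2 = 18 beats, 18/0.5 = 36 chords.
D: 12·6 = 72 beats, 72/8 = 9 chords.
E: 8·7 = 56 beats, 56/8 = 7 chords.
Total: 4 + 32 + 36 + 9 + 7 = 88.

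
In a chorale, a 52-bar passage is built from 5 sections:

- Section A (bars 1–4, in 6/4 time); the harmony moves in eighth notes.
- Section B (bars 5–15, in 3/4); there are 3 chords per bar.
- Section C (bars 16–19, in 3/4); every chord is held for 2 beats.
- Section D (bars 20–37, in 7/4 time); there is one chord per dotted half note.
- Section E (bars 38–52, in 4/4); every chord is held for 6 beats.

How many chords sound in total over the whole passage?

139 chords

A: 4 bars × 6 beats = 24 beats; 0.5 beats/chord → 48 chords.
B: 11 bars × 3 beats = 33 beats; 1 beat/chord → 33 chords.
C: 4 bars × 3 beats = 12 beats; 2 beats/chord → 6 chords.
D: 18 bars × 7 beats = 126 beats; 3 beats/chord → 42 chords.
E: 15 bars × 4 beats = 60 beats; 6 beats/chord → 10 chords.
Total: 48 + 33 + 6 + 42 + 10 = 139.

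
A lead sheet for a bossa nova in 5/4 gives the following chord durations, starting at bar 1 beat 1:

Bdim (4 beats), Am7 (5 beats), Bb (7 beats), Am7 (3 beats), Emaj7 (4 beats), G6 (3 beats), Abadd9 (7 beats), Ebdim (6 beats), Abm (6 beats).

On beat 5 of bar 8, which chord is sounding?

Beat 5 of bar 8 is beat (8−1)×5 + 5 = 40 overall.
Running totals: Bdim ends at 4, Am7 ends at 9, Bb ends at 16, Am7 ends at 19, Emaj7 ends at 23, G6 ends at 26, Abadd9 ends at 33, Ebdim ends at 39, Abm ends at 45.
Beat 40 falls within Abm.

Abm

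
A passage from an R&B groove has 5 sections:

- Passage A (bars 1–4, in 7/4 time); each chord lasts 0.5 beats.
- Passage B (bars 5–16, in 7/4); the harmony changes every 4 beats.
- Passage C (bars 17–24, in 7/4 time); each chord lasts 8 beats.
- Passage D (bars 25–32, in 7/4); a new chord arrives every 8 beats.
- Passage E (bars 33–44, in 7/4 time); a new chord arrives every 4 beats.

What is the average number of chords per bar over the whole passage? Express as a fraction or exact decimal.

28/11 chords per bar

A: 4 bars of 7 beats is 28 beats; at 0.5 beats each that's 56 chords.
B: 12 bars of 7 beats is 84 beats; at 4 beats each that's 21 chords.
C: 8 bars of 7 beats is 56 beats; at 8 beats each that's 7 chords.
D: 8 bars of 7 beats is 56 beats; at 8 beats each that's 7 chords.
E: 12 bars of 7 beats is 84 beats; at 4 beats each that's 21 chords.
Overall: 112 chords over 44 bars → 112/44 = 28/11 chords per bar.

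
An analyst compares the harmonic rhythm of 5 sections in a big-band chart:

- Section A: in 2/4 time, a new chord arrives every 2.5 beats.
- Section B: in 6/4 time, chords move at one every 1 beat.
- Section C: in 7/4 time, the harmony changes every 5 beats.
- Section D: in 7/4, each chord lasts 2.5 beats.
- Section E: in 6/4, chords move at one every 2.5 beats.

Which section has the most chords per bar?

Section B

A: 2 beats/bar ÷ 2.5 beats/chord = 0.8 chords/bar.
B: 6 beats/bar ÷ 1 beat/chord = 6 chords/bar.
C: 7 beats/bar ÷ 5 beats/chord = 1.4 chords/bar.
D: 7 beats/bar ÷ 2.5 beats/chord = 2.8 chords/bar.
E: 6 beats/bar ÷ 2.5 beats/chord = 2.4 chords/bar.
Fastest is B at 6 chords/bar.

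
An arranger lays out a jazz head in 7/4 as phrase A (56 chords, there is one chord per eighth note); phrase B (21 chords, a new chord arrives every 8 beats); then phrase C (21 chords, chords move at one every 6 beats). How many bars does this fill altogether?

46 bars

A: 56 × 0.5 = 28 beats = 4 bars.
B: 21 × 8 = 168 beats = 24 bars.
C: 21 × 6 = 126 beats = 18 bars.
Total: 4 + 24 + 18 = 46 bars.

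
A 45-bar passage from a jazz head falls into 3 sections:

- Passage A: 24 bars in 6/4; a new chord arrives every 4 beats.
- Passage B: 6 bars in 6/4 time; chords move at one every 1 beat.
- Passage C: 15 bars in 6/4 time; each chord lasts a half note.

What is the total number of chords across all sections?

A: 24 bars × 6 beats = 144 beats; 4 beats/chord → 36 chords.
B: 6 bars × 6 beats = 36 beats; 1 beat/chord → 36 chords.
C: 15 bars × 6 beats = 90 beats; 2 beats/chord → 45 chords.
Total: 36 + 36 + 45 = 117.

117 chords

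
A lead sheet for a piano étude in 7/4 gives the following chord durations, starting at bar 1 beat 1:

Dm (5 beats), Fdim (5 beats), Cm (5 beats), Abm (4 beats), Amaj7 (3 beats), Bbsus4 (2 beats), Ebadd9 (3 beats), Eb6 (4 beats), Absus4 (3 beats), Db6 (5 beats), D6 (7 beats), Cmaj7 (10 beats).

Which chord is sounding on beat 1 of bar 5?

Beat 1 of bar 5 is beat (5−1)×7 + 1 = 29 overall.
Running totals: Dm ends at 5, Fdim ends at 10, Cm ends at 15, Abm ends at 19, Amaj7 ends at 22, Bbsus4 ends at 24, Ebadd9 ends at 27, Eb6 ends at 31.
Beat 29 falls within Eb6.

Eb6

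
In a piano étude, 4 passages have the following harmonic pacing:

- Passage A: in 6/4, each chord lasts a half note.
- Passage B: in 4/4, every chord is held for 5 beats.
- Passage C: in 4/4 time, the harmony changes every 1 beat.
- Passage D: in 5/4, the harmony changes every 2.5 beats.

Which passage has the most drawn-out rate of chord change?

A: 6/2 = 3 chords/bar.
B: 4/5 = 0.8 chords/bar.
C: 4/1 = 4 chords/bar.
D: 5/2.5 = 2 chords/bar.
Slowest is B at 0.8 chords/bar.

Passage B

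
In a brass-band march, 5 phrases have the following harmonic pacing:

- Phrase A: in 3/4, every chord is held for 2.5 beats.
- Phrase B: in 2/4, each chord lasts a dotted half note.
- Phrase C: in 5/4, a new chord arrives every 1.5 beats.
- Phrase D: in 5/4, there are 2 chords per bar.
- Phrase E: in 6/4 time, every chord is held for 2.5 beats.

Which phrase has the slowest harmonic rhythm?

Phrase B

A: 3/2.5 = 1.2 chords/bar.
B: 2/3 = 2/3 chords/bar.
C: 5/1.5 = 10/3 chords/bar.
D: 5/2.5 = 2 chords/bar.
E: 6/2.5 = 2.4 chords/bar.
Slowest is B at 2/3 chords/bar.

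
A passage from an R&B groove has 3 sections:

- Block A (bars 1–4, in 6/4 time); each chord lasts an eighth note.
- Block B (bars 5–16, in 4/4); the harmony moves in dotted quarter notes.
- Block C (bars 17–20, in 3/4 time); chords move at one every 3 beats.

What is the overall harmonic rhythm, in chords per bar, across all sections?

A: 4 bars of 6 beats is 24 beats; at 0.5 beats each that's 48 chords.
B: 12 bars of 4 beats is 48 beats; at 1.5 beats each that's 32 chords.
C: 4 bars of 3 beats is 12 beats; at 3 beats each that's 4 chords.
Overall: 84 chords over 20 bars → 84/20 = 4.2 chords per bar.

4.2 chords per bar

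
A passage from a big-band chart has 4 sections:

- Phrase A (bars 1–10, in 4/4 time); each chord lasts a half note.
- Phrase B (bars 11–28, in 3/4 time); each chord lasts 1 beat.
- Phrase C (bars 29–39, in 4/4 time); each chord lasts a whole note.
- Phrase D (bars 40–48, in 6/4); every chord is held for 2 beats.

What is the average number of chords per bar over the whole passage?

A: 10 bars of 4 beats is 40 beats; at 2 beats each that's 20 chords.
B: 18 bars of 3 beats is 54 beats; at 1 beat each that's 54 chords.
C: 11 bars of 4 beats is 44 beats; at 4 beats each that's 11 chords.
D: 9 bars of 6 beats is 54 beats; at 2 beats each that's 27 chords.
Overall: 112 chords over 48 bars → 112/48 = 7/3 chords per bar.

7/3 chords per bar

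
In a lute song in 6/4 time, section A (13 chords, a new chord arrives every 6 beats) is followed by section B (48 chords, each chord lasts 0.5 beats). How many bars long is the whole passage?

17 bars

A: 13 × 6 = 78 beats = 13 bars.
B: 48 × 0.5 = 24 beats = 4 bars.
Total: 13 + 4 = 17 bars.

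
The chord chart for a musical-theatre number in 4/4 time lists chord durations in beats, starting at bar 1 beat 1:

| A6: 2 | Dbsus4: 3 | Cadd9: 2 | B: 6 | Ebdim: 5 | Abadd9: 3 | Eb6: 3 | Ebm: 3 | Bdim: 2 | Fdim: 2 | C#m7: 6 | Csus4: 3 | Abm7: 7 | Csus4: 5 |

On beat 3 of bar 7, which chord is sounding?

Ebm

Beat 3 of bar 7 is beat (7−1)×4 + 3 = 27 overall.
Running totals: A6 ends at 2, Dbsus4 ends at 5, Cadd9 ends at 7, B ends at 13, Ebdim ends at 18, Abadd9 ends at 21, Eb6 ends at 24, Ebm ends at 27.
Beat 27 falls within Ebm.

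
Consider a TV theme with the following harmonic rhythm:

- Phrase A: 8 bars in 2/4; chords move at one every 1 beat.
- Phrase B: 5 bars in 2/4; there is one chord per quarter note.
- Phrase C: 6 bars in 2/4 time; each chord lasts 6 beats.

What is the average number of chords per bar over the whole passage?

28/19 chords per bar

A: 8 × 2 = 16 beats ÷ 1 = 16 chords.
B: 5 × 2 = 10 beats ÷ 1 = 10 chords.
C: 6 × 2 = 12 beats ÷ 6 = 2 chords.
Overall: 28 chords over 19 bars → 28/19 = 28/19 chords per bar.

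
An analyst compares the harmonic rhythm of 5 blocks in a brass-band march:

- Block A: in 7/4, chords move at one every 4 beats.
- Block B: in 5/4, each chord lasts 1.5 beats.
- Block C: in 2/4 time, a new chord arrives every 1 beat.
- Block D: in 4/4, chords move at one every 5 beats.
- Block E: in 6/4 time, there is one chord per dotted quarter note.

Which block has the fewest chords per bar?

A: 7/4 = 1.75 chords/bar.
B: 5/1.5 = 10/3 chords/bar.
C: 2/1 = 2 chords/bar.
D: 4/5 = 0.8 chords/bar.
E: 6/1.5 = 4 chords/bar.
Slowest is D at 0.8 chords/bar.

Block D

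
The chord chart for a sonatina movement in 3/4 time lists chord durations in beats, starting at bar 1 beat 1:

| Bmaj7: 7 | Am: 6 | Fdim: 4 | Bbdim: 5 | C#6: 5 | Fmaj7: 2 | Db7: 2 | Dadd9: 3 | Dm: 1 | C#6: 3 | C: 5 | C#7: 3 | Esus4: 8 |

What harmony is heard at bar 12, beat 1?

Beat 1 of bar 12 is beat (12−1)×3 + 1 = 34 overall.
Running totals: Bmaj7 ends at 7, Am ends at 13, Fdim ends at 17, Bbdim ends at 22, C#6 ends at 27, Fmaj7 ends at 29, Db7 ends at 31, Dadd9 ends at 34.
Beat 34 falls within Dadd9.

Dadd9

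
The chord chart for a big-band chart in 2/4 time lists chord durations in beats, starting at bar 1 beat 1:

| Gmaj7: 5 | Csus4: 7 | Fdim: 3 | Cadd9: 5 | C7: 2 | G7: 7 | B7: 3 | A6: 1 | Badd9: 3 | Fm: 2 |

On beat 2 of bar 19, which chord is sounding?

Fm

Beat 2 of bar 19 is beat (19−1)×2 + 2 = 38 overall.
Running totals: Gmaj7 ends at 5, Csus4 ends at 12, Fdim ends at 15, Cadd9 ends at 20, C7 ends at 22, G7 ends at 29, B7 ends at 32, A6 ends at 33, Badd9 ends at 36, Fm ends at 38.
Beat 38 falls within Fm.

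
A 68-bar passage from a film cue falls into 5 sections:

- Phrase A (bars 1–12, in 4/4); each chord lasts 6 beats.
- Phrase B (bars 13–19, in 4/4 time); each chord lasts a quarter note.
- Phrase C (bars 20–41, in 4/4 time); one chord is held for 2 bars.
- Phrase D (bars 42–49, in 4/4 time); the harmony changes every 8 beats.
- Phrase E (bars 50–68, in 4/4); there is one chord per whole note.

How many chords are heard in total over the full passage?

70 chords

A: 12 bars × 4 beats = 48 beats; 6 beats/chord → 8 chords.
B: 7 bars × 4 beats = 28 beats; 1 beat/chord → 28 chords.
C: 22 bars × 4 beats = 88 beats; 8 beats/chord → 11 chords.
D: 8 bars × 4 beats = 32 beats; 8 beats/chord → 4 chords.
E: 19 bars × 4 beats = 76 beats; 4 beats/chord → 19 chords.
Total: 8 + 28 + 11 + 4 + 19 = 70.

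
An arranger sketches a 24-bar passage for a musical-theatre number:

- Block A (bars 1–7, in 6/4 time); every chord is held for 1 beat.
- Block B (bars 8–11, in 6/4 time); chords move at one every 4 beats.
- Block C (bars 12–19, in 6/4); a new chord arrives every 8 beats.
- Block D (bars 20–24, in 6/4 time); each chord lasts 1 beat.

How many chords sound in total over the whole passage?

A: 7·6 = 42 beats, 42/1 = 42 chords.
B: 4·6 = 24 beats, 24/4 = 6 chords.
C: 8·6 = 48 beats, 48/8 = 6 chords.
D: 5·6 = 30 beats, 30/1 = 30 chords.
Total: 42 + 6 + 6 + 30 = 84.

84 chords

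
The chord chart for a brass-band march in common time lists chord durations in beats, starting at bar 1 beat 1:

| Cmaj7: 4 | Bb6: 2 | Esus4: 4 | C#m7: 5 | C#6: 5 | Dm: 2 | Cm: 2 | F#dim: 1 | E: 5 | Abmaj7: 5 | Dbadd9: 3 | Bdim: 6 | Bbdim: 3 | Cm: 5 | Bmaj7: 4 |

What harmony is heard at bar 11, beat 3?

Bdim

Beat 3 of bar 11 is beat (11−1)×4 + 3 = 43 overall.
Running totals: Cmaj7 ends at 4, Bb6 ends at 6, Esus4 ends at 10, C#m7 ends at 15, C#6 ends at 20, Dm ends at 22, Cm ends at 24, F#dim ends at 25, E ends at 30, Abmaj7 ends at 35, Dbadd9 ends at 38, Bdim ends at 44.
Beat 43 falls within Bdim.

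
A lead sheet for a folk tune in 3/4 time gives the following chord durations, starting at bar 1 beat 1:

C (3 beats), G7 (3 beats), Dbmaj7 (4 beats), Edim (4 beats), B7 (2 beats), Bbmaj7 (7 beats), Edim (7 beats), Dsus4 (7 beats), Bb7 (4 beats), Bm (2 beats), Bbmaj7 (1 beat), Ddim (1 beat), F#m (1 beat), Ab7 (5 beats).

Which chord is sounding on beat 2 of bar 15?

Beat 2 of bar 15 is beat (15−1)×3 + 2 = 44 overall.
Running totals: C ends at 3, G7 ends at 6, Dbmaj7 ends at 10, Edim ends at 14, B7 ends at 16, Bbmaj7 ends at 23, Edim ends at 30, Dsus4 ends at 37, Bb7 ends at 41, Bm ends at 43, Bbmaj7 ends at 44.
Beat 44 falls within Bbmaj7.

Bbmaj7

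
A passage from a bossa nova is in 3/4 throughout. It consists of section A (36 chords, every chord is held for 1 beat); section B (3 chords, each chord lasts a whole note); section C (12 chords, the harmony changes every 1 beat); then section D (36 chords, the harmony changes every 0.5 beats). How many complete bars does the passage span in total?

A: 36 × 1 = 36 beats = 12 bars.
B: 3 × 4 = 12 beats = 4 bars.
C: 12 × 1 = 12 beats = 4 bars.
D: 36 × 0.5 = 18 beats = 6 bars.
Total: 12 + 4 + 4 + 6 = 26 bars.

26 bars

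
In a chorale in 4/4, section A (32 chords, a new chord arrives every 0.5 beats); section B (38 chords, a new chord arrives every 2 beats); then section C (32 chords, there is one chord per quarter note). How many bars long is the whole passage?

31 bars

A: 32 × 0.5 = 16 beats = 4 bars.
B: 38 × 2 = 76 beats = 19 bars.
C: 32 × 1 = 32 beats = 8 bars.
Total: 4 + 19 + 8 = 31 bars.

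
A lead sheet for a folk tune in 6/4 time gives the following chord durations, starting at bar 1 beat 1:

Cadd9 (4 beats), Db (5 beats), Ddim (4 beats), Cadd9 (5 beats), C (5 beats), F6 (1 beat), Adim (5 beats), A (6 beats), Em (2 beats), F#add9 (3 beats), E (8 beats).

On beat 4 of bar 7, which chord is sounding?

F#add9

Beat 4 of bar 7 is beat (7−1)×6 + 4 = 40 overall.
Running totals: Cadd9 ends at 4, Db ends at 9, Ddim ends at 13, Cadd9 ends at 18, C ends at 23, F6 ends at 24, Adim ends at 29, A ends at 35, Em ends at 37, F#add9 ends at 40.
Beat 40 falls within F#add9.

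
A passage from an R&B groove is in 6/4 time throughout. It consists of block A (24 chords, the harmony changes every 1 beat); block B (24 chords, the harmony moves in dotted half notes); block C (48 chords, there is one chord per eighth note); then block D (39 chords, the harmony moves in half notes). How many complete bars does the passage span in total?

A: 24 × 1 = 24 beats = 4 bars.
B: 24 × 3 = 72 beats = 12 bars.
C: 48 × 0.5 = 24 beats = 4 bars.
D: 39 × 2 = 78 beats = 13 bars.
Total: 4 + 12 + 4 + 13 = 33 bars.

33 bars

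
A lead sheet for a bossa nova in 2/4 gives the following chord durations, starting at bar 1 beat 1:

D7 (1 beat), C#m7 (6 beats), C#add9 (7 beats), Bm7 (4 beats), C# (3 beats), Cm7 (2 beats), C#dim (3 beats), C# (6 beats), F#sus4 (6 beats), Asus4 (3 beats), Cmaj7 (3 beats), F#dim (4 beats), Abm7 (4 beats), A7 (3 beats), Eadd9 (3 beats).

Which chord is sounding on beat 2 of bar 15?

Beat 2 of bar 15 is beat (15−1)×2 + 2 = 30 overall.
Running totals: D7 ends at 1, C#m7 ends at 7, C#add9 ends at 14, Bm7 ends at 18, C# ends at 21, Cm7 ends at 23, C#dim ends at 26, C# ends at 32.
Beat 30 falls within C#.

C#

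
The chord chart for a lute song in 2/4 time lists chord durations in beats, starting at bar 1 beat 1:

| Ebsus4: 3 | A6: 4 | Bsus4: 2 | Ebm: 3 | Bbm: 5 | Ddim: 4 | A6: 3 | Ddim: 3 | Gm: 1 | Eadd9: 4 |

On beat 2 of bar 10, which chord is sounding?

Ddim

Beat 2 of bar 10 is beat (10−1)×2 + 2 = 20 overall.
Running totals: Ebsus4 ends at 3, A6 ends at 7, Bsus4 ends at 9, Ebm ends at 12, Bbm ends at 17, Ddim ends at 21.
Beat 20 falls within Ddim.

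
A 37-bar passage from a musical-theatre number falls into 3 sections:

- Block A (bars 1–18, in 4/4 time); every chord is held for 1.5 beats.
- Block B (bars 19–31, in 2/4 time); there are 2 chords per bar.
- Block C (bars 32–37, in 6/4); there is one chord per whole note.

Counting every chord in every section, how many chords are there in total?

83 chords

A: 18 bars × 4 beats = 72 beats; 1.5 beats/chord → 48 chords.
B: 13 bars × 2 beats = 26 beats; 1 beat/chord → 26 chords.
C: 6 bars × 6 beats = 36 beats; 4 beats/chord → 9 chords.
Total: 48 + 26 + 9 = 83.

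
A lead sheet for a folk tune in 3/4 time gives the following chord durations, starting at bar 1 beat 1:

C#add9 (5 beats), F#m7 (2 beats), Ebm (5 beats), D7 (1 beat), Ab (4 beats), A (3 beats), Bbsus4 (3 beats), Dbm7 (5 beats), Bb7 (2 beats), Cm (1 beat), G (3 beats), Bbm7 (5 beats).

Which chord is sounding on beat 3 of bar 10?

Bb7

Beat 3 of bar 10 is beat (10−1)×3 + 3 = 30 overall.
Running totals: C#add9 ends at 5, F#m7 ends at 7, Ebm ends at 12, D7 ends at 13, Ab ends at 17, A ends at 20, Bbsus4 ends at 23, Dbm7 ends at 28, Bb7 ends at 30.
Beat 30 falls within Bb7.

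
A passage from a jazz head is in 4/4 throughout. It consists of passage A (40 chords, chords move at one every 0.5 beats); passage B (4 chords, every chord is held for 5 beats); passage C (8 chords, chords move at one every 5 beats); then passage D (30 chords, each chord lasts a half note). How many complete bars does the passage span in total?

35 bars

A: 40 × 0.5 = 20 beats = 5 bars.
B: 4 × 5 = 20 beats = 5 bars.
C: 8 × 5 = 40 beats = 10 bars.
D: 30 × 2 = 60 beats = 15 bars.
Total: 5 + 5 + 10 + 15 = 35 bars.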